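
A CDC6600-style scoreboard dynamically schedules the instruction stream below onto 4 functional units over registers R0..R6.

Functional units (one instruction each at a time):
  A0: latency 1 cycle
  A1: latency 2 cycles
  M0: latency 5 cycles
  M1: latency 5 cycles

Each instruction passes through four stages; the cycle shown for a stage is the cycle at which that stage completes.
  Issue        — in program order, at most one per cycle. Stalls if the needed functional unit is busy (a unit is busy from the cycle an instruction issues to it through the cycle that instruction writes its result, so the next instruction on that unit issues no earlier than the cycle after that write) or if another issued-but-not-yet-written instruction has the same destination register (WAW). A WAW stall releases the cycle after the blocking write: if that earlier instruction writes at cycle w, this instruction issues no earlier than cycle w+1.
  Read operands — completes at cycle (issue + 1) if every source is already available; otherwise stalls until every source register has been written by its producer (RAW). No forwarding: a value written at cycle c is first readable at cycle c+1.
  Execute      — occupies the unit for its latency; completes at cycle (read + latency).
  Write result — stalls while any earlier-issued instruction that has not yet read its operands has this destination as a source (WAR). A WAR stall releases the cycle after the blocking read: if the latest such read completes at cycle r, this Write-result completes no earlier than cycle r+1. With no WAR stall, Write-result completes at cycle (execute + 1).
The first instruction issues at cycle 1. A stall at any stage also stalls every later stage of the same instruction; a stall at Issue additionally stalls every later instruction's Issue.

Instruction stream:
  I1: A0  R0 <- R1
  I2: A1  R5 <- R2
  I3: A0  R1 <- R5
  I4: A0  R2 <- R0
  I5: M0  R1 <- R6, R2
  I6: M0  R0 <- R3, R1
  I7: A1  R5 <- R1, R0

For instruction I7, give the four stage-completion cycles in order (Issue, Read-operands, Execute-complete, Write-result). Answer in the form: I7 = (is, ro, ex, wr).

I7 = (22, 29, 31, 32)

[I1] 1/2/3/4
[I2] 2/3/5/6
[I3] 5/7/8/9  (struct: A0 busy until I1 writes@4; RAW R5: wait I2 write@6)
[I4] 10/11/12/13  (struct: A0 busy until I3 writes@9)
[I5] 11/14/19/20  (RAW R2: wait I4 write@13)
[I6] 21/22/27/28  (struct: M0 busy until I5 writes@20)
[I7] 22/29/31/32  (RAW R0: wait I6 write@28)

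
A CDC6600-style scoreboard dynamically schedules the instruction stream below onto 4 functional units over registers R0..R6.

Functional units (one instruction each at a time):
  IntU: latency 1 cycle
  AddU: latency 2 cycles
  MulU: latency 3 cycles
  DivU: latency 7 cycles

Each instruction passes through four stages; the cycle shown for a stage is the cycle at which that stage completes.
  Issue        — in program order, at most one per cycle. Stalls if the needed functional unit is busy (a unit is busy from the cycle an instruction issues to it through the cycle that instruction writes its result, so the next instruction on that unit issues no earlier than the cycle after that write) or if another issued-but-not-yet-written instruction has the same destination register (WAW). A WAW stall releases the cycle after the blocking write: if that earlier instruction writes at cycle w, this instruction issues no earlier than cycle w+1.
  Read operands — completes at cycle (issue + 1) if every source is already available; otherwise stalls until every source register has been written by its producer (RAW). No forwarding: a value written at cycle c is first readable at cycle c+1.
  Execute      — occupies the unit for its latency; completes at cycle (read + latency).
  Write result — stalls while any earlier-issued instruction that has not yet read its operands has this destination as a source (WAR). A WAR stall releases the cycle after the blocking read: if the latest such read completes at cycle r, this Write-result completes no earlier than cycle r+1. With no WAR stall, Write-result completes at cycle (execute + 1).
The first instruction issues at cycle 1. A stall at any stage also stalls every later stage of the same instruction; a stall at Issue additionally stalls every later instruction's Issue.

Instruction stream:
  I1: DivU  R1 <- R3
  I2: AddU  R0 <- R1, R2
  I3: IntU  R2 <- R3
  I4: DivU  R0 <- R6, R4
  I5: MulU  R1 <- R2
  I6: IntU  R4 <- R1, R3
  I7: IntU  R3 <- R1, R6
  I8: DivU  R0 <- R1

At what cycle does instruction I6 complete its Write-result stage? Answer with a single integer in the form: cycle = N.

cycle = 24

cycle 1: I1 issues→DivU
cycle 2: I1 reads | I2 issues→AddU
cycle 3: I3 issues→IntU
cycle 4: I3 reads
cycle 5: I3 exec-done
cycle 9: I1 exec-done
cycle 10: I1 writes R1
cycle 11: I2 reads
cycle 12: I3 writes R2
cycle 13: I2 exec-done
cycle 14: I2 writes R0
cycle 15: I4 issues→DivU
cycle 16: I4 reads | I5 issues→MulU
cycle 17: I5 reads | I6 issues→IntU
cycle 20: I5 exec-done
cycle 21: I5 writes R1
cycle 22: I6 reads
cycle 23: I4 exec-done | I6 exec-done
cycle 24: I4 writes R0 | I6 writes R4
cycle 25: I7 issues→IntU
cycle 26: I7 reads | I8 issues→DivU
cycle 27: I7 exec-done | I8 reads
cycle 28: I7 writes R3
cycle 34: I8 exec-done
cycle 35: I8 writes R0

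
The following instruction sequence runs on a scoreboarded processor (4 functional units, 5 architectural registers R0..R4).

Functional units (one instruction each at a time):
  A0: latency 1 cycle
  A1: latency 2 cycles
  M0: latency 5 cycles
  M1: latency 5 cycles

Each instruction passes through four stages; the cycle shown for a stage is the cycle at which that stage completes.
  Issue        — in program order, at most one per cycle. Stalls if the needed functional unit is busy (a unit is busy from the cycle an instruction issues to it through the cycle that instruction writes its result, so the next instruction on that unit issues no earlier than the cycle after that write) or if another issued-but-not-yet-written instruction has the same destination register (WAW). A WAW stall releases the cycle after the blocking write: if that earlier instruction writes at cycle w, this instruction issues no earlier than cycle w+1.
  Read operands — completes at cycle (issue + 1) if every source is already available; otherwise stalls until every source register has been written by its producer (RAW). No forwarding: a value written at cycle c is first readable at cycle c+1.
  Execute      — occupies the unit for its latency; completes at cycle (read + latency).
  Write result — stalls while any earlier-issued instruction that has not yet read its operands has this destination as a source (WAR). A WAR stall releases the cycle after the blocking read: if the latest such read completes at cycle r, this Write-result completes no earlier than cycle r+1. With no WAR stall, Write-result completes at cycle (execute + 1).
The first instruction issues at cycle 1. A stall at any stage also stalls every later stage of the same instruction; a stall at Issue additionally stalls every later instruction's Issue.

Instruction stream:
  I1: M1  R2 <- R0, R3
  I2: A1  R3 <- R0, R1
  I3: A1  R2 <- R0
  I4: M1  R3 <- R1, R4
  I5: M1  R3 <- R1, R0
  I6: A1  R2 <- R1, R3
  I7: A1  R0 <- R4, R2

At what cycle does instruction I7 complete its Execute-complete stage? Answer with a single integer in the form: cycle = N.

  I1 | 1 | 2 | 7 | 8
  I2 | 2 | 3 | 5 | 6
  I3 | 9 | 10 | 12 | 13   WAW R2: wait I1 write@8
  I4 | 10 | 11 | 16 | 17
  I5 | 18 | 19 | 24 | 25   struct: M1 busy until I4 writes@17
  I6 | 19 | 26 | 28 | 29   RAW R3: wait I5 write@25
  I7 | 30 | 31 | 33 | 34   struct: A1 busy until I6 writes@29

cycle = 33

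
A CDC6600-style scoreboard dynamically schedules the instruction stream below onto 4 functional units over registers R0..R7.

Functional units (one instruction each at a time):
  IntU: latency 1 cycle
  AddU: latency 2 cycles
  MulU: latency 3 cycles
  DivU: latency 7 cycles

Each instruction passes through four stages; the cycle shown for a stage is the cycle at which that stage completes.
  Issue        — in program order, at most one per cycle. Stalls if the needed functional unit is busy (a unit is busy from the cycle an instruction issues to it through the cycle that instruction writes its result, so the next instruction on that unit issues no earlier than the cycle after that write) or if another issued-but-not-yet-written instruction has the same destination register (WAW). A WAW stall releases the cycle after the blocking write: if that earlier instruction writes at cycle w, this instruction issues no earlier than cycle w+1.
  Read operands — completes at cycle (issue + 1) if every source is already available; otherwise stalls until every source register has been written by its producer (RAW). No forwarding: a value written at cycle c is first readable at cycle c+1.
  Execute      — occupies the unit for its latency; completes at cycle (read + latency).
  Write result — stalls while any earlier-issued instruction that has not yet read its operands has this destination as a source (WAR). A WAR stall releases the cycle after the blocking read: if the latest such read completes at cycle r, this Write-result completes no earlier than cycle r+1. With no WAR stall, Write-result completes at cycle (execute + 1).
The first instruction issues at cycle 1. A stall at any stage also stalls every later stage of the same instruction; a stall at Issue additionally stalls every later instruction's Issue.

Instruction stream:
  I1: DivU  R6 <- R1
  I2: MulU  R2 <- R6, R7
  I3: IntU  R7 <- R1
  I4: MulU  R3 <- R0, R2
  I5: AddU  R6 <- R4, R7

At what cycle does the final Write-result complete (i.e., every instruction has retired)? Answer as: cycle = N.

cycle = 21

I1 -> (1, 2, 9, 10)
I2 -> (2, 11, 14, 15)  // RAW R6: wait I1 write@10
I3 -> (3, 4, 5, 12)  // WAR R7: wait I2 read@11
I4 -> (16, 17, 20, 21)  // struct: MulU busy until I2 writes@15
I5 -> (17, 18, 20, 21)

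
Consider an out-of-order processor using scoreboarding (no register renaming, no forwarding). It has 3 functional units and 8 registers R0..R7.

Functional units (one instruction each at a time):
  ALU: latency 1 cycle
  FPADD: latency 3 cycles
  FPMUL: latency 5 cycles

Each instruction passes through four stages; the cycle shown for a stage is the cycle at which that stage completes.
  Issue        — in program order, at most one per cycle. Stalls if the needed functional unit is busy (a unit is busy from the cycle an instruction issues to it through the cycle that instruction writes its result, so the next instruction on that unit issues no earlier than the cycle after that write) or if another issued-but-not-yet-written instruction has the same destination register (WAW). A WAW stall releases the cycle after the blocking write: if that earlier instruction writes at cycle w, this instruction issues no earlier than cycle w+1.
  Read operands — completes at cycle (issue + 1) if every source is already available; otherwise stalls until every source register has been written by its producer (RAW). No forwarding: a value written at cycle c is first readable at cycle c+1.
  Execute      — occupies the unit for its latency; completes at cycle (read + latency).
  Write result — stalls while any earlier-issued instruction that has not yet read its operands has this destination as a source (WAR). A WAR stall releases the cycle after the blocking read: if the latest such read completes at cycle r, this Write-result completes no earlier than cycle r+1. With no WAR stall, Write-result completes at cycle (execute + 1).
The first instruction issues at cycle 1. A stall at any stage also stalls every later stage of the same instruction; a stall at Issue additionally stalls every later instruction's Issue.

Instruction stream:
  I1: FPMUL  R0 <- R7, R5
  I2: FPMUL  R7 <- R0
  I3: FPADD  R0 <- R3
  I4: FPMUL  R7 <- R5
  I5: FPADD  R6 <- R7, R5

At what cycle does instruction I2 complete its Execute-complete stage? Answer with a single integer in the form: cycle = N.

cycle = 15

[1] I1 issues→FPMUL
[2] I1 reads
[7] I1 exec-done
[8] I1 writes R0
[9] I2 issues→FPMUL
[10] I2 reads; I3 issues→FPADD
[11] I3 reads
[14] I3 exec-done
[15] I2 exec-done; I3 writes R0
[16] I2 writes R7
[17] I4 issues→FPMUL
[18] I4 reads; I5 issues→FPADD
[23] I4 exec-done
[24] I4 writes R7
[25] I5 reads
[28] I5 exec-done
[29] I5 writes R6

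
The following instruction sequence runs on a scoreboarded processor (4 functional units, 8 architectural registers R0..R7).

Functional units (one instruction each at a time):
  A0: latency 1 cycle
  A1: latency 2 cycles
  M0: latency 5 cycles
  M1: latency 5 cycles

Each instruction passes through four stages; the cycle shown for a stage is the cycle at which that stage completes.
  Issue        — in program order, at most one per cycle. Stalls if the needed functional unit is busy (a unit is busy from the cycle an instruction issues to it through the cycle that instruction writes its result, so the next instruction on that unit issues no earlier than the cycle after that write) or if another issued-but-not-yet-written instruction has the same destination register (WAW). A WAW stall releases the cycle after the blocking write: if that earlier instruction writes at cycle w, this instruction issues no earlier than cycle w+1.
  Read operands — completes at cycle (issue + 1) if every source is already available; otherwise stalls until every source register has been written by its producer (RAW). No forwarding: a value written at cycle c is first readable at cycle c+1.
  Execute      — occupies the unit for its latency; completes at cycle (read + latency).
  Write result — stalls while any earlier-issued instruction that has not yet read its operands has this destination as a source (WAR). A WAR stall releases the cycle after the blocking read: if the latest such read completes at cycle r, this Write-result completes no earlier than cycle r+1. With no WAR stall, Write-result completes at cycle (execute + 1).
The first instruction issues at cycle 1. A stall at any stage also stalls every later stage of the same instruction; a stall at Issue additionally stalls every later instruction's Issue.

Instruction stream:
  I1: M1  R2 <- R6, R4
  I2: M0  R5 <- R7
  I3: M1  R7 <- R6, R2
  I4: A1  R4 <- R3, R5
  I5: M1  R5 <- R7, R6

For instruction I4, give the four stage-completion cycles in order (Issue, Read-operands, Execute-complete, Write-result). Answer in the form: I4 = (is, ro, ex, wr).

I4 = (10, 11, 13, 14)

cycle 1: I1 dispatched to M1
cycle 2: I1 operands ready, I2 dispatched to M0
cycle 3: I2 operands ready
cycle 7: I1 complete
cycle 8: R2←I1, I2 complete
cycle 9: R5←I2, I3 dispatched to M1
cycle 10: I3 operands ready, I4 dispatched to A1
cycle 11: I4 operands ready
cycle 13: I4 complete
cycle 14: R4←I4
cycle 15: I3 complete
cycle 16: R7←I3
cycle 17: I5 dispatched to M1
cycle 18: I5 operands ready
cycle 23: I5 complete
cycle 24: R5←I5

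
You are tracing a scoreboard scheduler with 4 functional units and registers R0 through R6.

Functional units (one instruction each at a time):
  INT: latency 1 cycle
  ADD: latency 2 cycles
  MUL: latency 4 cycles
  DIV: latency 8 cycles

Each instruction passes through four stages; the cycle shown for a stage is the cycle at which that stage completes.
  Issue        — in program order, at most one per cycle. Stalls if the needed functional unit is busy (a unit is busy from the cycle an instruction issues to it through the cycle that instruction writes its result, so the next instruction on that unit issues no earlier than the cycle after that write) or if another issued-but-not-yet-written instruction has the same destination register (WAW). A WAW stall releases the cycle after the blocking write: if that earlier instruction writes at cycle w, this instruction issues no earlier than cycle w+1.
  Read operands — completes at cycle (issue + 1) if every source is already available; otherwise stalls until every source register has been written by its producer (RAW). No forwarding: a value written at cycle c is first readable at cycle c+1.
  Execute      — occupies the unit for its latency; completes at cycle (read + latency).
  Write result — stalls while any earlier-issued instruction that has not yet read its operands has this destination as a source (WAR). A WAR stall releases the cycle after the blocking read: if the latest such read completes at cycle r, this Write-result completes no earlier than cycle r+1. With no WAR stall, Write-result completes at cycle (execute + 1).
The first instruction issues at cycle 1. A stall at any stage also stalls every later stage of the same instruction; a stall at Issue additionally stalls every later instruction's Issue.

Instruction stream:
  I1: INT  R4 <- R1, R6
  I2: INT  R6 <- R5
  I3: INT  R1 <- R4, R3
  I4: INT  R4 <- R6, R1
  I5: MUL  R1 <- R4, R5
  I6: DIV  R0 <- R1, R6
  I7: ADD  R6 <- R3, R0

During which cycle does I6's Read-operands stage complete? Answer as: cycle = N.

cycle = 23

1) issue 1, read 2, done 3, write 4
2) issue 5, read 6, done 7, write 8  <struct: INT busy until I1 writes@4>
3) issue 9, read 10, done 11, write 12  <struct: INT busy until I2 writes@8>
4) issue 13, read 14, done 15, write 16  <struct: INT busy until I3 writes@12>
5) issue 14, read 17, done 21, write 22  <RAW R4: wait I4 write@16>
6) issue 15, read 23, done 31, write 32  <RAW R1: wait I5 write@22>
7) issue 16, read 33, done 35, write 36  <RAW R0: wait I6 write@32>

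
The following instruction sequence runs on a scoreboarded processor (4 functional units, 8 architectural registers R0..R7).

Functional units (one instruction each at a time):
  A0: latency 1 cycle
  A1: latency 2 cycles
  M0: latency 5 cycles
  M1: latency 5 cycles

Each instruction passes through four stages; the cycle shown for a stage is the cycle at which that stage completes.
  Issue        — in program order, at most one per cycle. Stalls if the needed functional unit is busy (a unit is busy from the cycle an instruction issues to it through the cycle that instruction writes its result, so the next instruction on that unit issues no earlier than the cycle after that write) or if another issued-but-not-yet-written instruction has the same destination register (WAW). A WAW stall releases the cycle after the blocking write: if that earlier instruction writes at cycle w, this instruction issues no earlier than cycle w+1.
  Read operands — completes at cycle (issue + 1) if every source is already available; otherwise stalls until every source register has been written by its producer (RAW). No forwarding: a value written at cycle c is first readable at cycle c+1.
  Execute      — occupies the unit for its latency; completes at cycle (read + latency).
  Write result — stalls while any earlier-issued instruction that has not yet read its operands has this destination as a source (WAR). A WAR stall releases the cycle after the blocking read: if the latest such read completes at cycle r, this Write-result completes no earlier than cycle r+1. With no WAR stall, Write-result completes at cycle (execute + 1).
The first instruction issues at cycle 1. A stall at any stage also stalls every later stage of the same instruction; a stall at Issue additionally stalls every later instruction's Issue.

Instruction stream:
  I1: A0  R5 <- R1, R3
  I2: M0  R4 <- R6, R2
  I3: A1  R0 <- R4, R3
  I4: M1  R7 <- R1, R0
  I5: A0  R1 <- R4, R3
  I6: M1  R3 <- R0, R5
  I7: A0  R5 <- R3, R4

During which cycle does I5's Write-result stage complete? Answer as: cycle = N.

cycle = 15

[1] I1 dispatched to A0
[2] I1 operands ready · I2 dispatched to M0
[3] I1 complete · I2 operands ready · I3 dispatched to A1
[4] R5←I1 · I4 dispatched to M1
[5] I5 dispatched to A0
[8] I2 complete
[9] R4←I2
[10] I3 operands ready · I5 operands ready
[11] I5 complete
[12] I3 complete
[13] R0←I3
[14] I4 operands ready
[15] R1←I5
[19] I4 complete
[20] R7←I4
[21] I6 dispatched to M1
[22] I6 operands ready · I7 dispatched to A0
[27] I6 complete
[28] R3←I6
[29] I7 operands ready
[30] I7 complete
[31] R5←I7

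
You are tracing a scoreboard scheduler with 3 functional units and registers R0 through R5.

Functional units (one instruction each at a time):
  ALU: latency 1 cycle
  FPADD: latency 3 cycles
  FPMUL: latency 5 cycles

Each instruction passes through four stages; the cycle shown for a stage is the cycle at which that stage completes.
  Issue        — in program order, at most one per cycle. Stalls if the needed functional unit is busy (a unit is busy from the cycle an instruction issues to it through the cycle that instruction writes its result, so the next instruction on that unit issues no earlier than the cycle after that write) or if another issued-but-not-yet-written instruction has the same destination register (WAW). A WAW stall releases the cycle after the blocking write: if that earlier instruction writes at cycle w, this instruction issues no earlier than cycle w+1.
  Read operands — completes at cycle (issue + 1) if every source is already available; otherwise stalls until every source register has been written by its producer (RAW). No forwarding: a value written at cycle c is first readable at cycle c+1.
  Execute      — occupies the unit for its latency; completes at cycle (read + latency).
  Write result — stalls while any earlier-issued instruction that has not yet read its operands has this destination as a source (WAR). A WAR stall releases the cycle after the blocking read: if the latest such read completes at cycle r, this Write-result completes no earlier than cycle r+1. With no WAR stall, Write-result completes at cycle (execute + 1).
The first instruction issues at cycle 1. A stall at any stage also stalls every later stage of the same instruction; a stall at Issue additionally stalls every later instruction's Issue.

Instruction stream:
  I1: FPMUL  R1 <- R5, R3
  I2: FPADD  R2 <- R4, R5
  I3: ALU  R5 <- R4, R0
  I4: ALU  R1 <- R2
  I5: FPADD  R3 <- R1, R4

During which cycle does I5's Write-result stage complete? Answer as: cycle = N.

c1: I1 issues→FPMUL
c2: I1 reads, I2 issues→FPADD
c3: I2 reads, I3 issues→ALU
c4: I3 reads
c5: I3 exec-done
c6: I2 exec-done, I3 writes R5
c7: I1 exec-done, I2 writes R2
c8: I1 writes R1
c9: I4 issues→ALU
c10: I4 reads, I5 issues→FPADD
c11: I4 exec-done
c12: I4 writes R1
c13: I5 reads
c16: I5 exec-done
c17: I5 writes R3

cycle = 17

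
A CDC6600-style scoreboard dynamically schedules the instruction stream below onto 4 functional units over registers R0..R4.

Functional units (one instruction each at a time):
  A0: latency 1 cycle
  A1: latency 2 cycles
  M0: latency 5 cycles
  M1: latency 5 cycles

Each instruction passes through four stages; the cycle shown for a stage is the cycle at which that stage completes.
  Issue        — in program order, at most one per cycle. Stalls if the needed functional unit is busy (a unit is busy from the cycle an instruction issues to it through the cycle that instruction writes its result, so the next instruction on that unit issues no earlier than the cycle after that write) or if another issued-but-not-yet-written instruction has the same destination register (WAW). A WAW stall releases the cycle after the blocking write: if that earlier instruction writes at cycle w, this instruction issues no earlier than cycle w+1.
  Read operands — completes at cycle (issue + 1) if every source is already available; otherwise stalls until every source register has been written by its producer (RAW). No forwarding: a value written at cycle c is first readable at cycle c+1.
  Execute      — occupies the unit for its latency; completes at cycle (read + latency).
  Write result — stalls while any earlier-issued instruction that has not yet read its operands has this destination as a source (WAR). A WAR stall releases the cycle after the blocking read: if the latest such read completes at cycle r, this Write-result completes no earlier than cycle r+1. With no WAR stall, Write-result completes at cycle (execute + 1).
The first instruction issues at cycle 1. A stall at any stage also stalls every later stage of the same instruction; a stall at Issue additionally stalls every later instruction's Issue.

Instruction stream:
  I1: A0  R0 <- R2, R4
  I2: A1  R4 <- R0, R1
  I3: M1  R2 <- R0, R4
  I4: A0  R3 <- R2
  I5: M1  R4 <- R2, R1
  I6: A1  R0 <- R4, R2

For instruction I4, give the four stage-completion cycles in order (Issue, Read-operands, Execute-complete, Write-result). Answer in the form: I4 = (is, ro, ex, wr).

I4 = (5, 16, 17, 18)

c1: I1→A0
c2: I1 RO | I2→A1
c3: I1 EX | I3→M1
c4: I1 WR R0
c5: I2 RO | I4→A0
c7: I2 EX
c8: I2 WR R4
c9: I3 RO
c14: I3 EX
c15: I3 WR R2
c16: I4 RO | I5→M1
c17: I4 EX | I5 RO | I6→A1
c18: I4 WR R3
c22: I5 EX
c23: I5 WR R4
c24: I6 RO
c26: I6 EX
c27: I6 WR R0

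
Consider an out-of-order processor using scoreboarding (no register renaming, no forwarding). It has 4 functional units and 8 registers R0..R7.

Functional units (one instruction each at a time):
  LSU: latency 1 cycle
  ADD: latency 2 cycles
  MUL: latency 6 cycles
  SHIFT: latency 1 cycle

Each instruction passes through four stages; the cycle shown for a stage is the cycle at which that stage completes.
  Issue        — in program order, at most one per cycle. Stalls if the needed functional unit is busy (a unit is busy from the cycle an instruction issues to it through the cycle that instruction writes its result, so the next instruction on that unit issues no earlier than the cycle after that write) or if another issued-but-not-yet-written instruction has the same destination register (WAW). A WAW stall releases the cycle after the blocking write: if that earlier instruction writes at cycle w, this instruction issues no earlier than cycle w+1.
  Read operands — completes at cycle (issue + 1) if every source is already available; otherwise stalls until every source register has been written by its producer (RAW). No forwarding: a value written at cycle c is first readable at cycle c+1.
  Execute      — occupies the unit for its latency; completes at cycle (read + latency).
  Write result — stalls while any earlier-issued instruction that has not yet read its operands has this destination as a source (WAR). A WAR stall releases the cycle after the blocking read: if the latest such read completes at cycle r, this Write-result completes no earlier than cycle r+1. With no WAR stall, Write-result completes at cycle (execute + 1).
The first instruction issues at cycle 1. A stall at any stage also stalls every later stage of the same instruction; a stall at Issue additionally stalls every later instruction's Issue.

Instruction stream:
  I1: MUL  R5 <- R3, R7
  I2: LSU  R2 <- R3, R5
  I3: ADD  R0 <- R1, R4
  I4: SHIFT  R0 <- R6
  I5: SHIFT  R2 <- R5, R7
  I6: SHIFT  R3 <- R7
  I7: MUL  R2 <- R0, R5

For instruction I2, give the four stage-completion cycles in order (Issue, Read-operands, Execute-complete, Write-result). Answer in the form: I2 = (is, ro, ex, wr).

I2 = (2, 10, 11, 12)

I1: IS=1 RO=2 EX=8 WR=9
I2: IS=2 RO=10 EX=11 WR=12  [RAW R5: wait I1 write@9]
I3: IS=3 RO=4 EX=6 WR=7
I4: IS=8 RO=9 EX=10 WR=11  [WAW R0: wait I3 write@7]
I5: IS=13 RO=14 EX=15 WR=16  [WAW R2: wait I2 write@12]
I6: IS=17 RO=18 EX=19 WR=20  [struct: SHIFT busy until I5 writes@16]
I7: IS=18 RO=19 EX=25 WR=26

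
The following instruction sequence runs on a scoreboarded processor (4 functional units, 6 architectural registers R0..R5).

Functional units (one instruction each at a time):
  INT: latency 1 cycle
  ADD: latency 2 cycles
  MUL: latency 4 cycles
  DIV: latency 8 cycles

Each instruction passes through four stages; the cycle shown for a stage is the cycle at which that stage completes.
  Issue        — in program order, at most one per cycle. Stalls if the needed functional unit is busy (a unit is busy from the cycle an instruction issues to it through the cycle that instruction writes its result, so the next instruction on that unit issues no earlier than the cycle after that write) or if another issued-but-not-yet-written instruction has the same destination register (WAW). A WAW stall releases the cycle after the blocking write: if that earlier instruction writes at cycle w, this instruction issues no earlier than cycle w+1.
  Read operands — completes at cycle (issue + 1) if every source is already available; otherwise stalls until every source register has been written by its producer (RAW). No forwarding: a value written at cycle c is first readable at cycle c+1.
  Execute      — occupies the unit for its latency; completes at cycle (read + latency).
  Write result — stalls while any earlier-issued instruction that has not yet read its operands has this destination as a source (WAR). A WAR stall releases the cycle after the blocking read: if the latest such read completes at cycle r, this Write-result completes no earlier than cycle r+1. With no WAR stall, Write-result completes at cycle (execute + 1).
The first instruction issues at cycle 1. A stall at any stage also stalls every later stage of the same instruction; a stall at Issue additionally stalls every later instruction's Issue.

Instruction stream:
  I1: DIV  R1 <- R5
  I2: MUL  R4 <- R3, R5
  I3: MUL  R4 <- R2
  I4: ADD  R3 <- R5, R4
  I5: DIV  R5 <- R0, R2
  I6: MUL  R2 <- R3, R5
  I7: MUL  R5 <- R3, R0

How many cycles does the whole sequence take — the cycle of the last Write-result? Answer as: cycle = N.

I1  is:1  ro:2  ex:10  wr:11
I2  is:2  ro:3  ex:7  wr:8
I3  is:9  ro:10  ex:14  wr:15  — struct: MUL busy until I2 writes@8
I4  is:10  ro:16  ex:18  wr:19  — RAW R4: wait I3 write@15
I5  is:12  ro:13  ex:21  wr:22  — struct: DIV busy until I1 writes@11
I6  is:16  ro:23  ex:27  wr:28  — struct: MUL busy until I3 writes@15, RAW R5: wait I5 write@22
I7  is:29  ro:30  ex:34  wr:35  — struct: MUL busy until I6 writes@28

cycle = 35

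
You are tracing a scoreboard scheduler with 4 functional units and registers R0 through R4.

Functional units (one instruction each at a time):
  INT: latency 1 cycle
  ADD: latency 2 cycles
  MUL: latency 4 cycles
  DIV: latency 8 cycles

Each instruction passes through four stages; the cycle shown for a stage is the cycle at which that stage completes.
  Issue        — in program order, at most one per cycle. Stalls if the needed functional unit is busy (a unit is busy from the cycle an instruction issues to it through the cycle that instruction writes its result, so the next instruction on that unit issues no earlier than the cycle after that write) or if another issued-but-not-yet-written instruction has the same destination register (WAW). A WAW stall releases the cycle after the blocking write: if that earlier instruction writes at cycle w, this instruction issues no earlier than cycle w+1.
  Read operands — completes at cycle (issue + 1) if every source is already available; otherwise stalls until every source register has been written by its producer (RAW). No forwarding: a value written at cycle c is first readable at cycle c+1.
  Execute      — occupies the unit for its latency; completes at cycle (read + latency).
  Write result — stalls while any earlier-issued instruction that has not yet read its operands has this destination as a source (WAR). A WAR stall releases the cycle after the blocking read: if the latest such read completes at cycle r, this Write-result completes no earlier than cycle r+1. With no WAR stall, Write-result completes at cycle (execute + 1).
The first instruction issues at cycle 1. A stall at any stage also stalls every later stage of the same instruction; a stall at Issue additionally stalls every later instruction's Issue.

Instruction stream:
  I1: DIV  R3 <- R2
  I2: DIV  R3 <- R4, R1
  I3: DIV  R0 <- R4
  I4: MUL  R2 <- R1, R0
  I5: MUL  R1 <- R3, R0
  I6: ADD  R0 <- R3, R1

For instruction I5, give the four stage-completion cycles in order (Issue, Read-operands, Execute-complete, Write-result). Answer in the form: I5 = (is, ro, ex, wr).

I5 = (40, 41, 45, 46)

[I1] 1/2/10/11
[I2] 12/13/21/22  (struct: DIV busy until I1 writes@11)
[I3] 23/24/32/33  (struct: DIV busy until I2 writes@22)
[I4] 24/34/38/39  (RAW R0: wait I3 write@33)
[I5] 40/41/45/46  (struct: MUL busy until I4 writes@39)
[I6] 41/47/49/50  (RAW R1: wait I5 write@46)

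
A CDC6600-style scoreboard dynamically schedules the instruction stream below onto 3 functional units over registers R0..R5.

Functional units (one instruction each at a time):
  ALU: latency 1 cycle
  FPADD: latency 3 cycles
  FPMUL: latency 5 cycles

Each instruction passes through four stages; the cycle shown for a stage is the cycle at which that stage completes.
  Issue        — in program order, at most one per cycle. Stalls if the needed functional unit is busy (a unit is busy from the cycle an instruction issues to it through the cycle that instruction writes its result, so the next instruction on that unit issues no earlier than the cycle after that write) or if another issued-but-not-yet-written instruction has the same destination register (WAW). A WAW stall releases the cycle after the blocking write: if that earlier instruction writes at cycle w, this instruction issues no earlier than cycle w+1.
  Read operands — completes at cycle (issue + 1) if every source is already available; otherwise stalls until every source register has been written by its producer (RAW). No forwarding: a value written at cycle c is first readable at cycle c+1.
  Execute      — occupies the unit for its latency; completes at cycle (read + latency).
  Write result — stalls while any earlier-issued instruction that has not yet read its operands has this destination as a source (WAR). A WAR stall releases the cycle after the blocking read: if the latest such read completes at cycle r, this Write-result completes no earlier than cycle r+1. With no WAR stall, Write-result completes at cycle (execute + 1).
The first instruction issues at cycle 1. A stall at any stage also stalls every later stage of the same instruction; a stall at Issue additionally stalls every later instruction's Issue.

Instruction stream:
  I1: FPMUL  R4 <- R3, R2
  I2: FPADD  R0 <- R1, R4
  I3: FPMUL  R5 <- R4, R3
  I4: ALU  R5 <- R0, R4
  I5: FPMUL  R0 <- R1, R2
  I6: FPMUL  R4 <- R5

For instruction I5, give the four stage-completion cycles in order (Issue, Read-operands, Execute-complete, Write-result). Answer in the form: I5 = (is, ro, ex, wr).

[1] I1 dispatched to FPMUL
[2] I1 operands ready | I2 dispatched to FPADD
[7] I1 complete
[8] R4←I1
[9] I2 operands ready | I3 dispatched to FPMUL
[10] I3 operands ready
[12] I2 complete
[13] R0←I2
[15] I3 complete
[16] R5←I3
[17] I4 dispatched to ALU
[18] I4 operands ready | I5 dispatched to FPMUL
[19] I4 complete | I5 operands ready
[20] R5←I4
[24] I5 complete
[25] R0←I5
[26] I6 dispatched to FPMUL
[27] I6 operands ready
[32] I6 complete
[33] R4←I6

I5 = (18, 19, 24, 25)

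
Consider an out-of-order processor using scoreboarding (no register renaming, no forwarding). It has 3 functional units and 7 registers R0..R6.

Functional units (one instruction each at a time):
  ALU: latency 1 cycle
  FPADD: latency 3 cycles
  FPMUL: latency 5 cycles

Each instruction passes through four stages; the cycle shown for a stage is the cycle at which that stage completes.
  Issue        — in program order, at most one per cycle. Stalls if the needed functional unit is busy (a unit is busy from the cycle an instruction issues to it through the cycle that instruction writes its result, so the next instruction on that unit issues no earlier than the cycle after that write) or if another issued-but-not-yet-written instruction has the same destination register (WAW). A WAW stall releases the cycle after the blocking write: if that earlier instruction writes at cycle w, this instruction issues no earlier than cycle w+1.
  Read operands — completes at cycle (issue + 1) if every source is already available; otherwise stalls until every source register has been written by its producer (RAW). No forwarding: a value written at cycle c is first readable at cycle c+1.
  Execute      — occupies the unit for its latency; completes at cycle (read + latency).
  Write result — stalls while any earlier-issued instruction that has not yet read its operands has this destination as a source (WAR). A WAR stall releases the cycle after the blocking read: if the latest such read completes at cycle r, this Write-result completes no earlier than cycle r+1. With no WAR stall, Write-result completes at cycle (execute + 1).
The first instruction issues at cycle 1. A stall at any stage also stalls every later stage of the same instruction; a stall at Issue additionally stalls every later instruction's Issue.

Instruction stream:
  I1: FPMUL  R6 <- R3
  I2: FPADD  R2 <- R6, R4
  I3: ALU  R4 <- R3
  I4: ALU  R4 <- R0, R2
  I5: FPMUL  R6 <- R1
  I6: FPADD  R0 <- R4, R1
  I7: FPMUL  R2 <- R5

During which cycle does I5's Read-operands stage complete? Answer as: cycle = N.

t=1  I1 dispatched to FPMUL
t=2  I1 operands ready; I2 dispatched to FPADD
t=3  I3 dispatched to ALU
t=4  I3 operands ready
t=5  I3 complete
t=7  I1 complete
t=8  R6←I1
t=9  I2 operands ready
t=10  R4←I3
t=11  I4 dispatched to ALU
t=12  I2 complete; I5 dispatched to FPMUL
t=13  R2←I2; I5 operands ready
t=14  I4 operands ready; I6 dispatched to FPADD
t=15  I4 complete
t=16  R4←I4
t=17  I6 operands ready
t=18  I5 complete
t=19  R6←I5
t=20  I6 complete; I7 dispatched to FPMUL
t=21  R0←I6; I7 operands ready
t=26  I7 complete
t=27  R2←I7

cycle = 13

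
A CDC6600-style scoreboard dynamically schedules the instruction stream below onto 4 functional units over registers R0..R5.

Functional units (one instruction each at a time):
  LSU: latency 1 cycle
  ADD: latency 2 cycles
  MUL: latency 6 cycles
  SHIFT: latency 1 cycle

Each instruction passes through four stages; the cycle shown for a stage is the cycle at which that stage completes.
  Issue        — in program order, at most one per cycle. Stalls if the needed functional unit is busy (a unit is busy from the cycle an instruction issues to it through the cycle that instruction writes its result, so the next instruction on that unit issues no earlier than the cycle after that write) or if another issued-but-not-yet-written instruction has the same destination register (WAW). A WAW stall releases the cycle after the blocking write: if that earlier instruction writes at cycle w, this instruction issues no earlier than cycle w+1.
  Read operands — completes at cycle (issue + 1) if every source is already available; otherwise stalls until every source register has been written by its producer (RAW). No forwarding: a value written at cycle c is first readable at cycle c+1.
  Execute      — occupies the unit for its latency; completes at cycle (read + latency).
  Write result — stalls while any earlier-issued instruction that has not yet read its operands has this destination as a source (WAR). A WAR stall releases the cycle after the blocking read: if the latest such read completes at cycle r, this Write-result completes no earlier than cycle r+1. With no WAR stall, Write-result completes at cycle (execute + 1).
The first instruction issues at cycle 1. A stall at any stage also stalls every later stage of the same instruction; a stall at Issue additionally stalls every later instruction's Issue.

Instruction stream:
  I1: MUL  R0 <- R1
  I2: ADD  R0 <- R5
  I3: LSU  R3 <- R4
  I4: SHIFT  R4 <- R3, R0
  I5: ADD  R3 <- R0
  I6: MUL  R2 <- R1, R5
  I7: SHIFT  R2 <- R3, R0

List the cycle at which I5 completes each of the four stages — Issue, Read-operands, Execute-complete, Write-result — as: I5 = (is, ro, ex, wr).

[I1] 1/2/8/9
[I2] 10/11/13/14  (WAW R0: wait I1 write@9)
[I3] 11/12/13/14
[I4] 12/15/16/17  (RAW R3: wait I3 write@14; RAW R0: wait I2 write@14)
[I5] 15/16/18/19  (WAW R3: wait I3 write@14)
[I6] 16/17/23/24
[I7] 25/26/27/28  (WAW R2: wait I6 write@24)

I5 = (15, 16, 18, 19)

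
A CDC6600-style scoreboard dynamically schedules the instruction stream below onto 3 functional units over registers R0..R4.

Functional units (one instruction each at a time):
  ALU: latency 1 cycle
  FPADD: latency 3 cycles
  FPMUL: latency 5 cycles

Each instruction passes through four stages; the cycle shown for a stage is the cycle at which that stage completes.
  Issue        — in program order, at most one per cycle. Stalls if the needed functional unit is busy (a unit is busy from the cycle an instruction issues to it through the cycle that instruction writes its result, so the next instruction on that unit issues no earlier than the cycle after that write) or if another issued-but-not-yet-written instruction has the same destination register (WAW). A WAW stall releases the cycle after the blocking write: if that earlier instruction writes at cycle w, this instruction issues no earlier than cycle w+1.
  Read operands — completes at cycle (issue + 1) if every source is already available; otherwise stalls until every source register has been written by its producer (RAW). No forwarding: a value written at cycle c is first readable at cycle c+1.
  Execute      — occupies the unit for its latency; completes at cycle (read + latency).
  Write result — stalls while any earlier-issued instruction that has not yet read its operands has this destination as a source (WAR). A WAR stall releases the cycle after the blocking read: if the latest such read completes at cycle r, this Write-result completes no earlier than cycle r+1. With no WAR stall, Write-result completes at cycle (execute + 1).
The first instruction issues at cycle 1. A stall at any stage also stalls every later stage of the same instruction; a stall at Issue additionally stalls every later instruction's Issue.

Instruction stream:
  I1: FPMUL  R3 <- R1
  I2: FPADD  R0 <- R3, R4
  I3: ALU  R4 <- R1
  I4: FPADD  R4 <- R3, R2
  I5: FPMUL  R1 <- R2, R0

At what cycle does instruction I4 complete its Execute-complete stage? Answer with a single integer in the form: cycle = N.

I1: IS=1 RO=2 EX=7 WR=8
I2: IS=2 RO=9 EX=12 WR=13  [RAW R3: wait I1 write@8]
I3: IS=3 RO=4 EX=5 WR=10  [WAR R4: wait I2 read@9]
I4: IS=14 RO=15 EX=18 WR=19  [struct: FPADD busy until I2 writes@13]
I5: IS=15 RO=16 EX=21 WR=22

cycle = 18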